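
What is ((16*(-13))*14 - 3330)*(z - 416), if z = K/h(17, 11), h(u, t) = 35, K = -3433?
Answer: 112312306/35 ≈ 3.2089e+6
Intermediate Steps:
z = -3433/35 ≈ -98.086
((16*(-13))*14 - 3330)*(z - 416) = ((16*(-13))*14 - 3330)*(-3433/35 - 416) = (-208*14 - 3330)*(-17993/35) = (-2912 - 3330)*(-17993/35) = -6242*(-17993/35) = 112312306/35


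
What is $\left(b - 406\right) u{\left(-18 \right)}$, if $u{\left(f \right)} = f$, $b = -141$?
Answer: $9846$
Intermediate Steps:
$\left(b - 406\right) u{\left(-18 \right)} = \left(-141 - 406\right) \left(-18\right) = \left(-547\right) \left(-18\right) = 9846$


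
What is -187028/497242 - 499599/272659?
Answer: -149708236705/67788753239 ≈ -2.2085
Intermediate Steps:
-187028/497242 - 499599/272659 = -187028*1/497242 - 499599*1/272659 = -93514/248621 - 499599/272659 = -149708236705/67788753239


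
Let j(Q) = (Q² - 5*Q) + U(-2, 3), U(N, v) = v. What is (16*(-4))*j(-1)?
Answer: -576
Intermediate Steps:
j(Q) = 3 + Q² - 5*Q (j(Q) = (Q² - 5*Q) + 3 = 3 + Q² - 5*Q)
(16*(-4))*j(-1) = (16*(-4))*(3 + (-1)² - 5*(-1)) = -64*(3 + 1 + 5) = -64*9 = -576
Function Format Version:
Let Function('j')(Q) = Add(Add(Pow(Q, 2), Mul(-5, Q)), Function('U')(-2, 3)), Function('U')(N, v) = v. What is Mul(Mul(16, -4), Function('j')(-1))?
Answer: -576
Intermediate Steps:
Function('j')(Q) = Add(3, Pow(Q, 2), Mul(-5, Q)) (Function('j')(Q) = Add(Add(Pow(Q, 2), Mul(-5, Q)), 3) = Add(3, Pow(Q, 2), Mul(-5, Q)))
Mul(Mul(16, -4), Function('j')(-1)) = Mul(Mul(16, -4), Add(3, Pow(-1, 2), Mul(-5, -1))) = Mul(-64, Add(3, 1, 5)) = Mul(-64, 9) = -576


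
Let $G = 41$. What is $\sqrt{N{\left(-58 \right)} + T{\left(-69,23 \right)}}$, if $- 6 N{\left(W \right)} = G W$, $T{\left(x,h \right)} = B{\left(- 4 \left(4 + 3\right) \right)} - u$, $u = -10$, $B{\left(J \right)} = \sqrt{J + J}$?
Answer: $\frac{\sqrt{3657 + 18 i \sqrt{14}}}{3} \approx 20.159 + 0.18561 i$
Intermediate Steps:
$B{\left(J \right)} = \sqrt{2} \sqrt{J}$ ($B{\left(J \right)} = \sqrt{2 J} = \sqrt{2} \sqrt{J}$)
$T{\left(x,h \right)} = 10 + 2 i \sqrt{14}$ ($T{\left(x,h \right)} = \sqrt{2} \sqrt{- 4 \left(4 + 3\right)} - -10 = \sqrt{2} \sqrt{\left(-4\right) 7} + 10 = \sqrt{2} \sqrt{-28} + 10 = \sqrt{2} \cdot 2 i \sqrt{7} + 10 = 2 i \sqrt{14} + 10 = 10 + 2 i \sqrt{14}$)
$N{\left(W \right)} = - \frac{41 W}{6}$
$\sqrt{N{\left(-58 \right)} + T{\left(-69,23 \right)}} = \sqrt{\left(- \frac{41}{6}\right) \left(-58\right) + \left(10 + 2 i \sqrt{14}\right)} = \sqrt{\frac{1189}{3} + \left(10 + 2 i \sqrt{14}\right)} = \sqrt{\frac{1219}{3} + 2 i \sqrt{14}}$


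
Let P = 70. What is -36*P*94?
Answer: -236880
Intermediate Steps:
-36*P*94 = -36*70*94 = -2520*94 = -236880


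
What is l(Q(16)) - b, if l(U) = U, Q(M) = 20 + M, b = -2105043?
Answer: 2105079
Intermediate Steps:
l(Q(16)) - b = (20 + 16) - 1*(-2105043) = 36 + 2105043 = 2105079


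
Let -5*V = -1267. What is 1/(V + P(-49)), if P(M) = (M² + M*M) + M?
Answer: 5/25032 ≈ 0.00019974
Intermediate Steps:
P(M) = M + 2*M² (P(M) = (M² + M²) + M = 2*M² + M = M + 2*M²)
V = 1267/5 (V = -⅕*(-1267) = 1267/5 ≈ 253.40)
1/(V + P(-49)) = 1/(1267/5 - 49*(1 + 2*(-49))) = 1/(1267/5 - 49*(1 - 98)) = 1/(1267/5 - 49*(-97)) = 1/(1267/5 + 4753) = 1/(25032/5) = 5/25032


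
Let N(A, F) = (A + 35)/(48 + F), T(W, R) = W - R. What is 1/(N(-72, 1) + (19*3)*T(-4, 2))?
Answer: -49/16795 ≈ -0.0029175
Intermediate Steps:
N(A, F) = (35 + A)/(48 + F)
1/(N(-72, 1) + (19*3)*T(-4, 2)) = 1/((35 - 72)/(48 + 1) + (19*3)*(-4 - 1*2)) = 1/(-37/49 + 57*(-4 - 2)) = 1/((1/49)*(-37) + 57*(-6)) = 1/(-37/49 - 342) = 1/(-16795/49) = -49/16795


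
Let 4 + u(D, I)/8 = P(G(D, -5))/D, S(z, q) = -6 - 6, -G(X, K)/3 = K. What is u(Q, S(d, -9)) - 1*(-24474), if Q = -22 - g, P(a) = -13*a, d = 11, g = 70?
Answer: 562556/23 ≈ 24459.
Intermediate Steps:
G(X, K) = -3*K
S(z, q) = -12
Q = -92 (Q = -22 - 1*70 = -22 - 70 = -92)
u(D, I) = -32 - 1560/D (u(D, I) = -32 + 8*((-(-39)*(-5))/D) = -32 + 8*((-13*15)/D) = -32 + 8*(-195/D) = -32 - 1560/D)
u(Q, S(d, -9)) - 1*(-24474) = (-32 - 1560/(-92)) - 1*(-24474) = (-32 - 1560*(-1/92)) + 24474 = (-32 + 390/23) + 24474 = -346/23 + 24474 = 562556/23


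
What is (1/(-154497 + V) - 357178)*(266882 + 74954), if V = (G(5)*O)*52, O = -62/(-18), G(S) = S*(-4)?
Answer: -10218117151123684/83689 ≈ -1.2210e+11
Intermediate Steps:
G(S) = -4*S
O = 31/9 (O = -62*(-1/18) = 31/9 ≈ 3.4444)
V = -32240/9 (V = (-4*5*(31/9))*52 = -20*31/9*52 = -620/9*52 = -32240/9 ≈ -3582.2)
(1/(-154497 + V) - 357178)*(266882 + 74954) = (1/(-154497 - 32240/9) - 357178)*(266882 + 74954) = (1/(-1422713/9) - 357178)*341836 = (-9/1422713 - 357178)*341836 = -508161783923/1422713*341836 = -10218117151123684/83689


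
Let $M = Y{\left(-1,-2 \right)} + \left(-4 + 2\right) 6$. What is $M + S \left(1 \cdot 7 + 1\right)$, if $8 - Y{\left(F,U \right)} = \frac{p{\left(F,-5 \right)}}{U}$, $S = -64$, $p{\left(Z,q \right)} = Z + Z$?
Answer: $-517$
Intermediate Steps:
$p{\left(Z,q \right)} = 2 Z$
$Y{\left(F,U \right)} = 8 - \frac{2 F}{U}$
$M = -5$ ($M = \left(8 - - \frac{2}{-2}\right) + \left(-4 + 2\right) 6 = \left(8 - \left(-2\right) \left(- \frac{1}{2}\right)\right) - 12 = \left(8 - 1\right) - 12 = 7 - 12 = -5$)
$M + S \left(1 \cdot 7 + 1\right) = -5 - 64 \left(1 \cdot 7 + 1\right) = -5 - 64 \left(7 + 1\right) = -5 - 512 = -517$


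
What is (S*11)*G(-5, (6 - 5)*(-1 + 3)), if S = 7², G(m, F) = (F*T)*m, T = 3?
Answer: -16170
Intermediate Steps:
G(m, F) = 3*F*m (G(m, F) = (F*3)*m = (3*F)*m = 3*F*m)
S = 49
(S*11)*G(-5, (6 - 5)*(-1 + 3)) = (49*11)*(3*((6 - 5)*(-1 + 3))*(-5)) = 539*(3*(1*2)*(-5)) = 539*(3*2*(-5)) = 539*(-30) = -16170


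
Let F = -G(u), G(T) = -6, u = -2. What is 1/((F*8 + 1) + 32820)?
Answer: 1/32869 ≈ 3.0424e-5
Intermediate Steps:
F = 6 (F = -1*(-6) = 6)
1/((F*8 + 1) + 32820) = 1/((6*8 + 1) + 32820) = 1/((48 + 1) + 32820) = 1/(49 + 32820) = 1/32869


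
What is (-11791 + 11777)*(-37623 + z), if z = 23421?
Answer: 198828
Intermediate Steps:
(-11791 + 11777)*(-37623 + z) = (-11791 + 11777)*(-37623 + 23421) = -14*(-14202) = 198828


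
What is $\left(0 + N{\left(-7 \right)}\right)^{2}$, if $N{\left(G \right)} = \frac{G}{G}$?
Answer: $1$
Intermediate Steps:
$N{\left(G \right)} = 1$
$\left(0 + N{\left(-7 \right)}\right)^{2} = \left(0 + 1\right)^{2} = 1^{2} = 1$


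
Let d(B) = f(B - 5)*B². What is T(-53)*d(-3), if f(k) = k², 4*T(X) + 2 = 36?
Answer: 4896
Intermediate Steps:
T(X) = 17/2 (T(X) = -½ + (¼)*36 = -½ + 9 = 17/2)
d(B) = B²*(-5 + B)² (d(B) = (B - 5)²*B² = (-5 + B)²*B² = B²*(-5 + B)²)
T(-53)*d(-3) = 17*((-3)²*(-5 - 3)²)/2 = 17*(9*(-8)²)/2 = 17*(9*64)/2 = (17/2)*576 = 4896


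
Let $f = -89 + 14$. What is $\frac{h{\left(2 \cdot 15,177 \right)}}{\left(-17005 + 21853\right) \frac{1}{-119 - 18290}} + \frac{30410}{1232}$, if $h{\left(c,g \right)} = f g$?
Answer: $\frac{6275477935}{124432} \approx 50433.0$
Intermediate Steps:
$f = -75$
$h{\left(c,g \right)} = - 75 g$
$\frac{h{\left(2 \cdot 15,177 \right)}}{\left(-17005 + 21853\right) \frac{1}{-119 - 18290}} + \frac{30410}{1232} = \frac{\left(-75\right) 177}{\left(-17005 + 21853\right) \frac{1}{-119 - 18290}} + \frac{30410}{1232} = - \frac{13275}{4848 \frac{1}{-18409}} + 30410 \cdot \frac{1}{1232} = - \frac{13275}{4848 \left(- \frac{1}{18409}\right)} + \frac{15205}{616} = - \frac{13275}{- \frac{4848}{18409}} + \frac{15205}{616} = \left(-13275\right) \left(- \frac{18409}{4848}\right) + \frac{15205}{616} = \frac{81459825}{1616} + \frac{15205}{616} = \frac{6275477935}{124432}$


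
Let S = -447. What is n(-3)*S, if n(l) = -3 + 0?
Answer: 1341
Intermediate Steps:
n(l) = -3
n(-3)*S = -3*(-447) = 1341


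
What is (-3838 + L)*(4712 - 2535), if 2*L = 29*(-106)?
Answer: -11701375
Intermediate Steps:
L = -1537 (L = (29*(-106))/2 = (1/2)*(-3074) = -1537)
(-3838 + L)*(4712 - 2535) = (-3838 - 1537)*(4712 - 2535) = -5375*2177 = -11701375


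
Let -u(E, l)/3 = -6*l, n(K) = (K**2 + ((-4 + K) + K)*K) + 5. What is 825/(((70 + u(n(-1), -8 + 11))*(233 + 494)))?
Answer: 825/90148 ≈ 0.0091516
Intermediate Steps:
n(K) = 5 + K**2 + K*(-4 + 2*K) (n(K) = (K**2 + (-4 + 2*K)*K) + 5 = (K**2 + K*(-4 + 2*K)) + 5 = 5 + K**2 + K*(-4 + 2*K))
u(E, l) = 18*l (u(E, l) = -(-18)*l = 18*l)
825/(((70 + u(n(-1), -8 + 11))*(233 + 494))) = 825/(((70 + 18*(-8 + 11))*(233 + 494))) = 825/(((70 + 18*3)*727)) = 825/(((70 + 54)*727)) = 825/((124*727)) = 825/90148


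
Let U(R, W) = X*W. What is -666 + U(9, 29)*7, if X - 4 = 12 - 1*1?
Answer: 2379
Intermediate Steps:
X = 15 (X = 4 + (12 - 1*1) = 4 + (12 - 1) = 4 + 11 = 15)
U(R, W) = 15*W
-666 + U(9, 29)*7 = -666 + (15*29)*7 = -666 + 435*7 = -666 + 3045 = 2379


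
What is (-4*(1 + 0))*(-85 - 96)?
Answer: 724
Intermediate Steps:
(-4*(1 + 0))*(-85 - 96) = -4*1*(-181) = -4*(-181) = 724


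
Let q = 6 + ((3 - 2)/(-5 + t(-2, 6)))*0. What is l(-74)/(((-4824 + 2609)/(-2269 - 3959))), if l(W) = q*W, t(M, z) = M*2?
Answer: -2765232/2215 ≈ -1248.4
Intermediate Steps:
t(M, z) = 2*M
q = 6 (q = 6 + ((3 - 2)/(-5 + 2*(-2)))*0 = 6 + (1/(-5 - 4))*0 = 6 + (1/(-9))*0 = 6 + (1*(-1/9))*0 = 6 - 1/9*0 = 6 + 0 = 6)
l(W) = 6*W
l(-74)/(((-4824 + 2609)/(-2269 - 3959))) = (6*(-74))/(((-4824 + 2609)/(-2269 - 3959))) = -444/((-2215/(-6228))) = -444/((-2215*(-1/6228))) = -444/2215/6228 = -444*6228/2215 = -2765232/2215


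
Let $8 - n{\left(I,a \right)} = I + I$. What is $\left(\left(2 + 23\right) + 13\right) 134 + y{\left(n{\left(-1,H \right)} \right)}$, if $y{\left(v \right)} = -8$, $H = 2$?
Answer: $5084$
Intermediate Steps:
$n{\left(I,a \right)} = 8 - 2 I$ ($n{\left(I,a \right)} = 8 - \left(I + I\right) = 8 - 2 I$)
$\left(\left(2 + 23\right) + 13\right) 134 + y{\left(n{\left(-1,H \right)} \right)} = \left(\left(2 + 23\right) + 13\right) 134 - 8 = \left(25 + 13\right) 134 - 8 = 38 \cdot 134 - 8 = 5092 - 8 = 5084$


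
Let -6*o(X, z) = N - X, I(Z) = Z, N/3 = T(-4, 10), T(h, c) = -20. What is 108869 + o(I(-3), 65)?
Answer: 217757/2 ≈ 1.0888e+5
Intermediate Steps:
N = -60 (N = 3*(-20) = -60)
o(X, z) = 10 + X/6 (o(X, z) = -(-60 - X)/6 = 10 + X/6)
108869 + o(I(-3), 65) = 108869 + (10 + (1/6)*(-3)) = 108869 + (10 - 1/2) = 108869 + 19/2 = 217757/2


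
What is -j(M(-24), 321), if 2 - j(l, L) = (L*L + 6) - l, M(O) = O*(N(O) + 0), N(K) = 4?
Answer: 103141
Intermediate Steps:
M(O) = 4*O (M(O) = O*(4 + 0) = O*4 = 4*O)
j(l, L) = -4 + l - L**2 (j(l, L) = 2 - ((L*L + 6) - l) = 2 - ((L**2 + 6) - l) = 2 - ((6 + L**2) - l) = 2 - (6 + L**2 - l) = 2 + (-6 + l - L**2) = -4 + l - L**2)
-j(M(-24), 321) = -(-4 + 4*(-24) - 1*321**2) = -(-4 - 96 - 1*103041) = -(-4 - 96 - 103041) = -1*(-103141) = 103141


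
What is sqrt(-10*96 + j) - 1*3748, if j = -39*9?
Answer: -3748 + I*sqrt(1311) ≈ -3748.0 + 36.208*I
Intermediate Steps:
j = -351
sqrt(-10*96 + j) - 1*3748 = sqrt(-10*96 - 351) - 1*3748 = sqrt(-960 - 351) - 3748 = sqrt(-1311) - 3748 = I*sqrt(1311) - 3748 = -3748 + I*sqrt(1311)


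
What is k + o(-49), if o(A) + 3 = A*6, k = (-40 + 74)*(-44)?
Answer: -1793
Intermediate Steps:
k = -1496 (k = 34*(-44) = -1496)
o(A) = -3 + 6*A (o(A) = -3 + A*6 = -3 + 6*A)
k + o(-49) = -1496 + (-3 + 6*(-49)) = -1496 + (-3 - 294) = -1496 - 297 = -1793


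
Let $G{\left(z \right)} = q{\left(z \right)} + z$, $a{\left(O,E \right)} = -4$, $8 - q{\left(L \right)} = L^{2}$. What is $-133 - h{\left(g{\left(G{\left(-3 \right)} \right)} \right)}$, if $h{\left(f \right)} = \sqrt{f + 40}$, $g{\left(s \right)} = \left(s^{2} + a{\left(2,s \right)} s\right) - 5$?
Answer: $-133 - \sqrt{67} \approx -141.19$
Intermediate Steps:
$q{\left(L \right)} = 8 - L^{2}$
$G{\left(z \right)} = 8 + z - z^{2}$ ($G{\left(z \right)} = \left(8 - z^{2}\right) + z = 8 + z - z^{2}$)
$g{\left(s \right)} = -5 + s^{2} - 4 s$ ($g{\left(s \right)} = \left(s^{2} - 4 s\right) - 5 = -5 + s^{2} - 4 s$)
$h{\left(f \right)} = \sqrt{40 + f}$
$-133 - h{\left(g{\left(G{\left(-3 \right)} \right)} \right)} = -133 - \sqrt{40 - \left(5 - \left(8 - 3 - \left(-3\right)^{2}\right)^{2} + 4 \left(8 - 3 - \left(-3\right)^{2}\right)\right)} = -133 - \sqrt{40 - \left(5 - \left(8 - 3 - 9\right)^{2} + 4 \left(8 - 3 - 9\right)\right)} = -133 - \sqrt{40 - \left(-11 - 16\right)} = -133 - \sqrt{40 + \left(-5 + 16 + 16\right)} = -133 - \sqrt{40 + 27} = -133 - \sqrt{67}$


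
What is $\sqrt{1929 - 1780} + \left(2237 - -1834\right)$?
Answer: $4071 + \sqrt{149} \approx 4083.2$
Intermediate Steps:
$\sqrt{1929 - 1780} + \left(2237 - -1834\right) = \sqrt{149} + \left(2237 + 1834\right) = \sqrt{149} + 4071 = 4071 + \sqrt{149}$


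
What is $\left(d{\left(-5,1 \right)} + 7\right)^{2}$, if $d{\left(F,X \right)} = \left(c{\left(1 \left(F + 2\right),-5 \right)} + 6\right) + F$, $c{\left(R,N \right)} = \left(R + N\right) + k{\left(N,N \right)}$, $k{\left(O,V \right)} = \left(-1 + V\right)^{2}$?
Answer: $1296$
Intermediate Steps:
$c{\left(R,N \right)} = N + R + \left(-1 + N\right)^{2}$ ($c{\left(R,N \right)} = \left(R + N\right) + \left(-1 + N\right)^{2} = \left(N + R\right) + \left(-1 + N\right)^{2} = N + R + \left(-1 + N\right)^{2}$)
$d{\left(F,X \right)} = 39 + 2 F$ ($d{\left(F,X \right)} = \left(\left(-5 + 1 \left(F + 2\right) + \left(-1 - 5\right)^{2}\right) + 6\right) + F = \left(\left(-5 + 1 \left(2 + F\right) + \left(-6\right)^{2}\right) + 6\right) + F = \left(\left(-5 + \left(2 + F\right) + 36\right) + 6\right) + F = \left(\left(33 + F\right) + 6\right) + F = \left(39 + F\right) + F = 39 + 2 F$)
$\left(d{\left(-5,1 \right)} + 7\right)^{2} = \left(\left(39 + 2 \left(-5\right)\right) + 7\right)^{2} = \left(\left(39 - 10\right) + 7\right)^{2} = \left(29 + 7\right)^{2} = 36^{2} = 1296$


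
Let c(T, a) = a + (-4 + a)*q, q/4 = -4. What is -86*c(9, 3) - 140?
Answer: -1774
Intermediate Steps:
q = -16 (q = 4*(-4) = -16)
c(T, a) = 64 - 15*a (c(T, a) = a + (-4 + a)*(-16) = a + (64 - 16*a) = 64 - 15*a)
-86*c(9, 3) - 140 = -86*(64 - 15*3) - 140 = -86*(64 - 45) - 140 = -86*19 - 140 = -1634 - 140 = -1774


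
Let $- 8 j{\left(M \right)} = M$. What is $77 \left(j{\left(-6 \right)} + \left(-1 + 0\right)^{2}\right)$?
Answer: $\frac{539}{4} \approx 134.75$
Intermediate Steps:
$j{\left(M \right)} = - \frac{M}{8}$
$77 \left(j{\left(-6 \right)} + \left(-1 + 0\right)^{2}\right) = 77 \left(\left(- \frac{1}{8}\right) \left(-6\right) + \left(-1 + 0\right)^{2}\right) = 77 \left(\frac{3}{4} + \left(-1\right)^{2}\right) = 77 \left(\frac{3}{4} + 1\right) = 77 \cdot \frac{7}{4} = \frac{539}{4}$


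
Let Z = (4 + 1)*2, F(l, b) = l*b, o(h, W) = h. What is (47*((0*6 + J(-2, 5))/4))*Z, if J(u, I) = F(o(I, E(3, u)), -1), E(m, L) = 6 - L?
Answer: -1175/2 ≈ -587.50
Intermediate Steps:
F(l, b) = b*l
J(u, I) = -I
Z = 10 (Z = 5*2 = 10)
(47*((0*6 + J(-2, 5))/4))*Z = (47*((0*6 - 1*5)/4))*10 = (47*((0 - 5)*(1/4)))*10 = (47*(-5*1/4))*10 = (47*(-5/4))*10 = -235/4*10 = -1175/2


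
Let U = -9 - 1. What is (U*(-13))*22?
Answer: 2860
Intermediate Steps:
U = -10
(U*(-13))*22 = -10*(-13)*22 = 130*22 = 2860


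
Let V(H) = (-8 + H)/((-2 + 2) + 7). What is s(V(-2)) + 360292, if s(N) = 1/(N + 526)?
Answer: 1322992231/3672 ≈ 3.6029e+5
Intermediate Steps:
V(H) = -8/7 + H/7 (V(H) = (-8 + H)/(0 + 7) = (-8 + H)/7 = (-8 + H)*(1/7) = -8/7 + H/7)
s(N) = 1/(526 + N)
s(V(-2)) + 360292 = 1/(526 + (-8/7 + (1/7)*(-2))) + 360292 = 1/(526 + (-8/7 - 2/7)) + 360292 = 1/(526 - 10/7) + 360292 = 1/(3672/7) + 360292 = 7/3672 + 360292 = 1322992231/3672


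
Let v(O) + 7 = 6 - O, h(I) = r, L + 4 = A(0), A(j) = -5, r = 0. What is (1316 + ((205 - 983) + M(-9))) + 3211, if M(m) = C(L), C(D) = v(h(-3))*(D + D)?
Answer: 3767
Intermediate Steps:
L = -9 (L = -4 - 5 = -9)
h(I) = 0
v(O) = -1 - O (v(O) = -7 + (6 - O) = -1 - O)
C(D) = -2*D (C(D) = (-1 - 1*0)*(D + D) = (-1 + 0)*(2*D) = -2*D)
M(m) = 18 (M(m) = -2*(-9) = 18)
(1316 + ((205 - 983) + M(-9))) + 3211 = (1316 + ((205 - 983) + 18)) + 3211 = (1316 + (-778 + 18)) + 3211 = (1316 - 760) + 3211 = 556 + 3211 = 3767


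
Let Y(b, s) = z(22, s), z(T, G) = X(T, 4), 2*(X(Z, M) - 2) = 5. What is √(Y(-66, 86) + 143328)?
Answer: √573330/2 ≈ 378.59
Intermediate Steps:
X(Z, M) = 9/2 (X(Z, M) = 2 + (½)*5 = 2 + 5/2 = 9/2)
z(T, G) = 9/2
Y(b, s) = 9/2
√(Y(-66, 86) + 143328) = √(9/2 + 143328) = √(286665/2) = √573330/2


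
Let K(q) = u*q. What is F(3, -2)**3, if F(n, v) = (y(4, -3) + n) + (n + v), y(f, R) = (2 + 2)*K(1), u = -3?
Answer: -512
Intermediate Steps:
K(q) = -3*q
y(f, R) = -12 (y(f, R) = (2 + 2)*(-3*1) = 4*(-3) = -12)
F(n, v) = -12 + v + 2*n (F(n, v) = (-12 + n) + (n + v) = -12 + v + 2*n)
F(3, -2)**3 = (-12 - 2 + 2*3)**3 = (-12 - 2 + 6)**3 = (-8)**3 = -512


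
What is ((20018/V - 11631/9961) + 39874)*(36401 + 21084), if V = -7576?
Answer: 86480014149967175/37732268 ≈ 2.2919e+9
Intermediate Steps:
((20018/V - 11631/9961) + 39874)*(36401 + 21084) = ((20018/(-7576) - 11631/9961) + 39874)*(36401 + 21084) = ((20018*(-1/7576) - 11631*1/9961) + 39874)*57485 = ((-10009/3788 - 11631/9961) + 39874)*57485 = (-143757877/37732268 + 39874)*57485 = (1504392696355/37732268)*57485 = 86480014149967175/37732268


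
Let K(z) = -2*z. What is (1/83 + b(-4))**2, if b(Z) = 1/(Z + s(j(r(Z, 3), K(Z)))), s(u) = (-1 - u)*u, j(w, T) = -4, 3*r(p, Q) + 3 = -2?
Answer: 4489/1763584 ≈ 0.0025454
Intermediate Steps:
r(p, Q) = -5/3 (r(p, Q) = -1 + (1/3)*(-2) = -1 - 2/3 = -5/3)
s(u) = u*(-1 - u)
b(Z) = 1/(-12 + Z) (b(Z) = 1/(Z - 1*(-4)*(1 - 4)) = 1/(Z - 1*(-4)*(-3)) = 1/(Z - 12) = 1/(-12 + Z))
(1/83 + b(-4))**2 = (1/83 + 1/(-12 - 4))**2 = (1/83 + 1/(-16))**2 = (1/83 - 1/16)**2 = (-67/1328)**2 = 4489/1763584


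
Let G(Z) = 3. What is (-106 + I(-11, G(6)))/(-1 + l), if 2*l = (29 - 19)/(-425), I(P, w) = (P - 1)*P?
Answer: -1105/43 ≈ -25.698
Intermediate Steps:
I(P, w) = P*(-1 + P) (I(P, w) = (-1 + P)*P = P*(-1 + P))
l = -1/85 (l = ((29 - 19)/(-425))/2 = (10*(-1/425))/2 = (½)*(-2/85) = -1/85 ≈ -0.011765)
(-106 + I(-11, G(6)))/(-1 + l) = (-106 - 11*(-1 - 11))/(-1 - 1/85) = (-106 - 11*(-12))/(-86/85) = (-106 + 132)*(-85/86) = 26*(-85/86) = -1105/43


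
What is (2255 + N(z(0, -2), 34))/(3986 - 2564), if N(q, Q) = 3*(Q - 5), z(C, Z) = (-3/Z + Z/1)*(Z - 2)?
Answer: 1171/711 ≈ 1.6470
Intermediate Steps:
z(C, Z) = (-2 + Z)*(Z - 3/Z) (z(C, Z) = (-3/Z + Z*1)*(-2 + Z) = (-3/Z + Z)*(-2 + Z) = (Z - 3/Z)*(-2 + Z) = (-2 + Z)*(Z - 3/Z))
N(q, Q) = -15 + 3*Q (N(q, Q) = 3*(-5 + Q) = -15 + 3*Q)
(2255 + N(z(0, -2), 34))/(3986 - 2564) = (2255 + (-15 + 3*34))/(3986 - 2564) = (2255 + (-15 + 102))/1422 = (2255 + 87)*(1/1422) = 2342*(1/1422) = 1171/711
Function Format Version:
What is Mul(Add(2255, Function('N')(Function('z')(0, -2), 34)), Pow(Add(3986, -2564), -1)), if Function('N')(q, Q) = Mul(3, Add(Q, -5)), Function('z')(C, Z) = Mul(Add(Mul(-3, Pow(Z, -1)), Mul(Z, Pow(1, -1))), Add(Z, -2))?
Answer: Rational(1171, 711) ≈ 1.6470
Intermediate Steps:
Function('z')(C, Z) = Mul(Add(-2, Z), Add(Z, Mul(-3, Pow(Z, -1)))) (Function('z')(C, Z) = Mul(Add(Mul(-3, Pow(Z, -1)), Mul(Z, 1)), Add(-2, Z)) = Mul(Add(Mul(-3, Pow(Z, -1)), Z), Add(-2, Z)) = Mul(Add(Z, Mul(-3, Pow(Z, -1))), Add(-2, Z)) = Mul(Add(-2, Z), Add(Z, Mul(-3, Pow(Z, -1)))))
Function('N')(q, Q) = Add(-15, Mul(3, Q)) (Function('N')(q, Q) = Mul(3, Add(-5, Q)) = Add(-15, Mul(3, Q)))
Mul(Add(2255, Function('N')(Function('z')(0, -2), 34)), Pow(Add(3986, -2564), -1)) = Mul(Add(2255, Add(-15, Mul(3, 34))), Pow(Add(3986, -2564), -1)) = Mul(Add(2255, Add(-15, 102)), Pow(1422, -1)) = Mul(Add(2255, 87), Rational(1, 1422)) = Mul(2342, Rational(1, 1422)) = Rational(1171, 711)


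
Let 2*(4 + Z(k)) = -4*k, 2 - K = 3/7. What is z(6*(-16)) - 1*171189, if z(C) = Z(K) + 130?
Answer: -1197463/7 ≈ -1.7107e+5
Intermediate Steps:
K = 11/7 (K = 2 - 3/7 = 11/7 ≈ 1.5714)
Z(k) = -4 - 2*k (Z(k) = -4 + (-4*k)/2 = -4 - 2*k)
z(C) = 860/7 (z(C) = (-4 - 2*11/7) + 130 = (-4 - 22/7) + 130 = -50/7 + 130 = 860/7)
z(6*(-16)) - 1*171189 = 860/7 - 1*171189 = 860/7 - 171189 = -1197463/7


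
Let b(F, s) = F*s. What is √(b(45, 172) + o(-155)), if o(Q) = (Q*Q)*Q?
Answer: I*√3716135 ≈ 1927.7*I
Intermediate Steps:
o(Q) = Q³ (o(Q) = Q²*Q = Q³)
√(b(45, 172) + o(-155)) = √(45*172 + (-155)³) = √(7740 - 3723875) = √(-3716135) = I*√3716135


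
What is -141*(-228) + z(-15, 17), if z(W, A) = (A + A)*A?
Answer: 32726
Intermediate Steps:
z(W, A) = 2*A² (z(W, A) = (2*A)*A = 2*A²)
-141*(-228) + z(-15, 17) = -141*(-228) + 2*17² = 32148 + 2*289 = 32148 + 578 = 32726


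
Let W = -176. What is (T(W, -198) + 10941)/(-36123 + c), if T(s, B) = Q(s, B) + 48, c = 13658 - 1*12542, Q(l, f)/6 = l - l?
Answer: -3663/11669 ≈ -0.31391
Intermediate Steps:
Q(l, f) = 0 (Q(l, f) = 6*(l - l) = 6*0 = 0)
c = 1116 (c = 13658 - 12542 = 1116)
T(s, B) = 48 (T(s, B) = 0 + 48 = 48)
(T(W, -198) + 10941)/(-36123 + c) = (48 + 10941)/(-36123 + 1116) = 10989/(-35007) = 10989*(-1/35007) = -3663/11669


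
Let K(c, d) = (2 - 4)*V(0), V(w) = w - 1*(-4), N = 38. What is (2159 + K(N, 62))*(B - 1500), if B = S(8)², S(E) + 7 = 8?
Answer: -3224349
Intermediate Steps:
S(E) = 1 (S(E) = -7 + 8 = 1)
V(w) = 4 + w (V(w) = w + 4 = 4 + w)
K(c, d) = -8 (K(c, d) = (2 - 4)*(4 + 0) = -2*4 = -8)
B = 1 (B = 1² = 1)
(2159 + K(N, 62))*(B - 1500) = (2159 - 8)*(1 - 1500) = 2151*(-1499) = -3224349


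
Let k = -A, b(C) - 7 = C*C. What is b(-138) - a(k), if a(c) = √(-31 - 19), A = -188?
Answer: 19051 - 5*I*√2 ≈ 19051.0 - 7.0711*I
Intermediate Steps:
b(C) = 7 + C² (b(C) = 7 + C*C = 7 + C²)
k = 188 (k = -1*(-188) = 188)
a(c) = 5*I*√2 (a(c) = √(-50) = 5*I*√2)
b(-138) - a(k) = (7 + (-138)²) - 5*I*√2 = (7 + 19044) - 5*I*√2 = 19051 - 5*I*√2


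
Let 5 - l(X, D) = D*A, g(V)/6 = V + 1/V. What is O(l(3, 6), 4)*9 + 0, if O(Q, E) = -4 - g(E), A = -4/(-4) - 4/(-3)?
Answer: -531/2 ≈ -265.50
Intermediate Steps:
A = 7/3 (A = -4*(-1/4) - 4*(-1/3) = 1 + 4/3 = 7/3 ≈ 2.3333)
g(V) = 6*V + 6/V (g(V) = 6*(V + 1/V) = 6*V + 6/V)
l(X, D) = 5 - 7*D/3 (l(X, D) = 5 - D*7/3 = 5 - 7*D/3)
O(Q, E) = -4 - 6*E - 6/E (O(Q, E) = -4 - (6*E + 6/E) = -4 + (-6*E - 6/E) = -4 - 6*E - 6/E)
O(l(3, 6), 4)*9 + 0 = (-4 - 6*4 - 6/4)*9 + 0 = (-4 - 24 - 6*1/4)*9 + 0 = (-4 - 24 - 3/2)*9 + 0 = -59/2*9 + 0 = -531/2 + 0 = -531/2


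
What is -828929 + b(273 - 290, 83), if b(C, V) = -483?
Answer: -829412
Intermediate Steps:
-828929 + b(273 - 290, 83) = -828929 - 483 = -829412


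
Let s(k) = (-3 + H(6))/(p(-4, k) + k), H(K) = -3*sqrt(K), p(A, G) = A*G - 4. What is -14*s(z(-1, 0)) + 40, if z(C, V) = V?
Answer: 59/2 - 21*sqrt(6)/2 ≈ 3.7804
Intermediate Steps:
p(A, G) = -4 + A*G
s(k) = (-3 - 3*sqrt(6))/(-4 - 3*k) (s(k) = (-3 - 3*sqrt(6))/((-4 - 4*k) + k) = (-3 - 3*sqrt(6))/(-4 - 3*k))
-14*s(z(-1, 0)) + 40 = -42*(1 + sqrt(6))/(4 + 3*0) + 40 = -42*(1 + sqrt(6))/(4 + 0) + 40 = -42*(1 + sqrt(6))/4 + 40 = -14*(3/4 + 3*sqrt(6)/4) + 40 = (-21/2 - 21*sqrt(6)/2) + 40 = 59/2 - 21*sqrt(6)/2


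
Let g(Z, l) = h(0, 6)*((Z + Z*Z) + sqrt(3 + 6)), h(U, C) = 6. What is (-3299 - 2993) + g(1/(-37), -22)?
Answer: -8589322/1369 ≈ -6274.2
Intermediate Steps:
g(Z, l) = 18 + 6*Z + 6*Z**2 (g(Z, l) = 6*((Z + Z*Z) + sqrt(3 + 6)) = 6*((Z + Z**2) + sqrt(9)) = 6*((Z + Z**2) + 3) = 6*(3 + Z + Z**2) = 18 + 6*Z + 6*Z**2)
(-3299 - 2993) + g(1/(-37), -22) = (-3299 - 2993) + (18 + 6/(-37) + 6*(1/(-37))**2) = -6292 + (18 + 6*(-1/37) + 6*(-1/37)**2) = -6292 + (18 - 6/37 + 6*(1/1369)) = -6292 + (18 - 6/37 + 6/1369) = -6292 + 24426/1369 = -8589322/1369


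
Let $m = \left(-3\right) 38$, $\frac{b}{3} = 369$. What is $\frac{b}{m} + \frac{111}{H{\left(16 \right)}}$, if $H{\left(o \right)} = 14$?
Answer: $- \frac{237}{133} \approx -1.782$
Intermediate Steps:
$b = 1107$ ($b = 3 \cdot 369 = 1107$)
$m = -114$
$\frac{b}{m} + \frac{111}{H{\left(16 \right)}} = \frac{1107}{-114} + \frac{111}{14} = 1107 \left(- \frac{1}{114}\right) + 111 \cdot \frac{1}{14} = - \frac{369}{38} + \frac{111}{14} = - \frac{237}{133}$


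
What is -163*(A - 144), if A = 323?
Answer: -29177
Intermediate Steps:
-163*(A - 144) = -163*(323 - 144) = -163*179 = -29177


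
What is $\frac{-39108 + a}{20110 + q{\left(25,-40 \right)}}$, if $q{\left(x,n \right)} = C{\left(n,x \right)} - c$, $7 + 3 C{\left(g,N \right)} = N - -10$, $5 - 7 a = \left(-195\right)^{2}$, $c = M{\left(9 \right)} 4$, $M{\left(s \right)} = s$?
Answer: $- \frac{467664}{210875} \approx -2.2177$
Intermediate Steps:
$c = 36$ ($c = 9 \cdot 4 = 36$)
$a = - \frac{38020}{7}$ ($a = \frac{5}{7} - \frac{\left(-195\right)^{2}}{7} = \frac{5}{7} - \frac{38025}{7} = - \frac{38020}{7} \approx -5431.4$)
$C{\left(g,N \right)} = 1 + \frac{N}{3}$ ($C{\left(g,N \right)} = - \frac{7}{3} + \frac{N - -10}{3} = - \frac{7}{3} + \frac{N + 10}{3} = - \frac{7}{3} + \frac{10 + N}{3} = - \frac{7}{3} + \left(\frac{10}{3} + \frac{N}{3}\right) = 1 + \frac{N}{3}$)
$q{\left(x,n \right)} = -35 + \frac{x}{3}$ ($q{\left(x,n \right)} = \left(1 + \frac{x}{3}\right) - 36 = -35 + \frac{x}{3}$)
$\frac{-39108 + a}{20110 + q{\left(25,-40 \right)}} = \frac{-39108 - \frac{38020}{7}}{20110 + \left(-35 + \frac{1}{3} \cdot 25\right)} = - \frac{311776}{7 \left(20110 + \left(-35 + \frac{25}{3}\right)\right)} = - \frac{311776}{7 \left(20110 - \frac{80}{3}\right)} = - \frac{311776}{7 \cdot \frac{60250}{3}} = \left(- \frac{311776}{7}\right) \frac{3}{60250} = - \frac{467664}{210875}$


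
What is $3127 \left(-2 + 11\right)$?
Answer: $28143$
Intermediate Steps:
$3127 \left(-2 + 11\right) = 3127 \cdot 9 = 28143$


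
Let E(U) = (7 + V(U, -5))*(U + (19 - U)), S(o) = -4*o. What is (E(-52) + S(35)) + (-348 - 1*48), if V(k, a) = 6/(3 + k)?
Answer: -19861/49 ≈ -405.33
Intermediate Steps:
E(U) = 133 + 114/(3 + U) (E(U) = (7 + 6/(3 + U))*(U + (19 - U)) = (7 + 6/(3 + U))*19 = 133 + 114/(3 + U))
(E(-52) + S(35)) + (-348 - 1*48) = (19*(27 + 7*(-52))/(3 - 52) - 4*35) + (-348 - 1*48) = (19*(27 - 364)/(-49) - 140) + (-348 - 48) = (19*(-1/49)*(-337) - 140) - 396 = (6403/49 - 140) - 396 = -457/49 - 396 = -19861/49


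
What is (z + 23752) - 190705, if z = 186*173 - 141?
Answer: -134916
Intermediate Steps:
z = 32037 (z = 32178 - 141 = 32037)
(z + 23752) - 190705 = (32037 + 23752) - 190705 = 55789 - 190705 = -134916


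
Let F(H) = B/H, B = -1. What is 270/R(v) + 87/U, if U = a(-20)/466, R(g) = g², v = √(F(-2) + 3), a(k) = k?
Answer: -136497/70 ≈ -1950.0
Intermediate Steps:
F(H) = -1/H
v = √14/2 (v = √(-1/(-2) + 3) = √(-1*(-½) + 3) = √(½ + 3) = √(7/2) = √14/2 ≈ 1.8708)
U = -10/233 (U = -20/466 = -20*1/466 = -10/233 ≈ -0.042918)
270/R(v) + 87/U = 270/((√14/2)²) + 87/(-10/233) = 270/(7/2) + 87*(-233/10) = 270*(2/7) - 20271/10 = 540/7 - 20271/10 = -136497/70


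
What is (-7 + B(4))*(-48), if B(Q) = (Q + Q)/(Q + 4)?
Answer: 288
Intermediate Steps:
B(Q) = 2*Q/(4 + Q) (B(Q) = (2*Q)/(4 + Q) = 2*Q/(4 + Q))
(-7 + B(4))*(-48) = (-7 + 2*4/(4 + 4))*(-48) = (-7 + 2*4/8)*(-48) = (-7 + 2*4*(1/8))*(-48) = (-7 + 1)*(-48) = -6*(-48) = 288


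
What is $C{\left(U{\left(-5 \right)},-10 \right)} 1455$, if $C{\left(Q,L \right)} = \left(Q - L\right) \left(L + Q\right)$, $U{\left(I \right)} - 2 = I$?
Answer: $-132405$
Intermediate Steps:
$U{\left(I \right)} = 2 + I$
$C{\left(Q,L \right)} = \left(L + Q\right) \left(Q - L\right)$
$C{\left(U{\left(-5 \right)},-10 \right)} 1455 = \left(\left(2 - 5\right)^{2} - \left(-10\right)^{2}\right) 1455 = \left(\left(-3\right)^{2} - 100\right) 1455 = \left(9 - 100\right) 1455 = \left(-91\right) 1455 = -132405$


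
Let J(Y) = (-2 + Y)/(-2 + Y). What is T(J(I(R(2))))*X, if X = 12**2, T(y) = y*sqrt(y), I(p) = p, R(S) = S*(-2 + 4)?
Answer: 144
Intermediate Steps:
R(S) = 2*S (R(S) = S*2 = 2*S)
J(Y) = 1
T(y) = y**(3/2)
X = 144
T(J(I(R(2))))*X = 1**(3/2)*144 = 1*144 = 144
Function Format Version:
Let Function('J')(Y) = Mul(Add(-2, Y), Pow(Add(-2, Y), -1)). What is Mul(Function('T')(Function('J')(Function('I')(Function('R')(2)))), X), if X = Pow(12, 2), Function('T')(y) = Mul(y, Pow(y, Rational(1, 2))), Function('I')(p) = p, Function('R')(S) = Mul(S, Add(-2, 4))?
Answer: 144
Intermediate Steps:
Function('R')(S) = Mul(2, S) (Function('R')(S) = Mul(S, 2) = Mul(2, S))
Function('J')(Y) = 1
Function('T')(y) = Pow(y, Rational(3, 2))
X = 144
Mul(Function('T')(Function('J')(Function('I')(Function('R')(2)))), X) = Mul(Pow(1, Rational(3, 2)), 144) = Mul(1, 144) = 144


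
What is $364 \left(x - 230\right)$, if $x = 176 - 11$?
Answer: $-23660$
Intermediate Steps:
$x = 165$
$364 \left(x - 230\right) = 364 \left(165 - 230\right) = 364 \left(-65\right) = -23660$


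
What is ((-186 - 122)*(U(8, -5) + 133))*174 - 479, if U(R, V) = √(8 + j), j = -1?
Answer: -7128215 - 53592*√7 ≈ -7.2700e+6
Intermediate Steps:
U(R, V) = √7 (U(R, V) = √(8 - 1) = √7)
((-186 - 122)*(U(8, -5) + 133))*174 - 479 = ((-186 - 122)*(√7 + 133))*174 - 479 = -308*(133 + √7)*174 - 479 = (-40964 - 308*√7)*174 - 479 = (-7127736 - 53592*√7) - 479 = -7128215 - 53592*√7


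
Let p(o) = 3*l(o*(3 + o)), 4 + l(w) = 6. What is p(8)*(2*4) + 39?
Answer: 87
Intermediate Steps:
l(w) = 2 (l(w) = -4 + 6 = 2)
p(o) = 6 (p(o) = 3*2 = 6)
p(8)*(2*4) + 39 = 6*(2*4) + 39 = 6*8 + 39 = 48 + 39 = 87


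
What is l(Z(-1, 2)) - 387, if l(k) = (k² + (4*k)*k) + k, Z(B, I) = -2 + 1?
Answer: -383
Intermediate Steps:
Z(B, I) = -1
l(k) = k + 5*k² (l(k) = (k² + 4*k²) + k = 5*k² + k = k + 5*k²)
l(Z(-1, 2)) - 387 = -(1 + 5*(-1)) - 387 = -(1 - 5) - 387 = -1*(-4) - 387 = 4 - 387 = -383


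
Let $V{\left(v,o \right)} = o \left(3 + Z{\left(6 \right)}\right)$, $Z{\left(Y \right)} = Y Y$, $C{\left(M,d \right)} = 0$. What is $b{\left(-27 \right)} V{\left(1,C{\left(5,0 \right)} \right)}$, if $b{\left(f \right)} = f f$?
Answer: $0$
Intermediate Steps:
$b{\left(f \right)} = f^{2}$
$Z{\left(Y \right)} = Y^{2}$
$V{\left(v,o \right)} = 39 o$ ($V{\left(v,o \right)} = o \left(3 + 6^{2}\right) = o \left(3 + 36\right) = o 39 = 39 o$)
$b{\left(-27 \right)} V{\left(1,C{\left(5,0 \right)} \right)} = \left(-27\right)^{2} \cdot 39 \cdot 0 = 729 \cdot 0 = 0$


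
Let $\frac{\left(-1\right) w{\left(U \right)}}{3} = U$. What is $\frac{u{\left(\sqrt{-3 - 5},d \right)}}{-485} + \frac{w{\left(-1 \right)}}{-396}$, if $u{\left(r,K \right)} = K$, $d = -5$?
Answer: $\frac{35}{12804} \approx 0.0027335$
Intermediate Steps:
$w{\left(U \right)} = - 3 U$
$\frac{u{\left(\sqrt{-3 - 5},d \right)}}{-485} + \frac{w{\left(-1 \right)}}{-396} = - \frac{5}{-485} + \frac{\left(-3\right) \left(-1\right)}{-396} = \left(-5\right) \left(- \frac{1}{485}\right) + 3 \left(- \frac{1}{396}\right) = \frac{1}{97} - \frac{1}{132} = \frac{35}{12804}$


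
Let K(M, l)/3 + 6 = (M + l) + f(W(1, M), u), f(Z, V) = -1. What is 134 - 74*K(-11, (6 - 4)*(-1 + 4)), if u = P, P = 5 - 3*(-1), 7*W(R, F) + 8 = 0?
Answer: 2798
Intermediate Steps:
W(R, F) = -8/7 (W(R, F) = -8/7 + (⅐)*0 = -8/7 + 0 = -8/7)
P = 8 (P = 5 + 3 = 8)
u = 8
K(M, l) = -21 + 3*M + 3*l (K(M, l) = -18 + 3*((M + l) - 1) = -18 + 3*(-1 + M + l) = -18 + (-3 + 3*M + 3*l) = -21 + 3*M + 3*l)
134 - 74*K(-11, (6 - 4)*(-1 + 4)) = 134 - 74*(-21 + 3*(-11) + 3*((6 - 4)*(-1 + 4))) = 134 - 74*(-21 - 33 + 3*(2*3)) = 134 - 74*(-21 - 33 + 3*6) = 134 - 74*(-21 - 33 + 18) = 134 - 74*(-36) = 134 + 2664 = 2798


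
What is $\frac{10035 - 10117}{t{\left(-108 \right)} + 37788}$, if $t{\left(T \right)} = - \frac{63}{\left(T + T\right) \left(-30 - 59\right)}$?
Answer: $- \frac{175152}{80715161} \approx -0.00217$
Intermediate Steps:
$t{\left(T \right)} = \frac{63}{178 T}$ ($t{\left(T \right)} = - \frac{63}{2 T \left(-89\right)} = - \frac{63}{\left(-178\right) T} = - 63 \left(- \frac{1}{178 T}\right) = \frac{63}{178 T}$)
$\frac{10035 - 10117}{t{\left(-108 \right)} + 37788} = \frac{10035 - 10117}{\frac{63}{178 \left(-108\right)} + 37788} = - \frac{82}{\frac{63}{178} \left(- \frac{1}{108}\right) + 37788} = - \frac{82}{- \frac{7}{2136} + 37788} = - \frac{82}{\frac{80715161}{2136}} = \left(-82\right) \frac{2136}{80715161} = - \frac{175152}{80715161}$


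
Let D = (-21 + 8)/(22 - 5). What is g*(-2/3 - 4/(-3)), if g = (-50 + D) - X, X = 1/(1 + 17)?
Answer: -15551/459 ≈ -33.880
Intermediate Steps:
D = -13/17 ≈ -0.76471
X = 1/18 ≈ 0.055556
g = -15551/306 (g = (-50 - 13/17) - 1*1/18 = -863/17 - 1/18 = -15551/306 ≈ -50.820)
g*(-2/3 - 4/(-3)) = -15551*(-2/3 - 4/(-3))/306 = -15551*(-2*⅓ - 4*(-⅓))/306 = -15551*(-⅔ + 4/3)/306 = -15551/306*⅔ = -15551/459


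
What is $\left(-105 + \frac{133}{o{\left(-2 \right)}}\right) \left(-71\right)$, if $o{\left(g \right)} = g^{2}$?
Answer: $\frac{20377}{4} \approx 5094.3$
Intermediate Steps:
$\left(-105 + \frac{133}{o{\left(-2 \right)}}\right) \left(-71\right) = \left(-105 + \frac{133}{\left(-2\right)^{2}}\right) \left(-71\right) = \left(-105 + \frac{133}{4}\right) \left(-71\right) = \left(- \frac{287}{4}\right) \left(-71\right) = \frac{20377}{4}$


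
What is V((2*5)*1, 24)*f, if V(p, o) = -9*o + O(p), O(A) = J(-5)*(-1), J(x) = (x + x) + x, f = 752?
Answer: -151152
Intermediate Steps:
J(x) = 3*x (J(x) = 2*x + x = 3*x)
O(A) = 15 (O(A) = (3*(-5))*(-1) = -15*(-1) = 15)
V(p, o) = 15 - 9*o (V(p, o) = -9*o + 15 = 15 - 9*o)
V((2*5)*1, 24)*f = (15 - 9*24)*752 = (15 - 216)*752 = -201*752 = -151152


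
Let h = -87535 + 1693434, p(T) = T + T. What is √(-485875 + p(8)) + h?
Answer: 1605899 + I*√485859 ≈ 1.6059e+6 + 697.04*I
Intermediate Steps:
p(T) = 2*T
h = 1605899
√(-485875 + p(8)) + h = √(-485875 + 2*8) + 1605899 = √(-485875 + 16) + 1605899 = √(-485859) + 1605899 = I*√485859 + 1605899 = 1605899 + I*√485859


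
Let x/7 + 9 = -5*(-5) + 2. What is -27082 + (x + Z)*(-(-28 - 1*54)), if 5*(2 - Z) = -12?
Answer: -81946/5 ≈ -16389.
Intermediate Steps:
Z = 22/5 (Z = 2 - ⅕*(-12) = 2 + 12/5 = 22/5 ≈ 4.4000)
x = 126 (x = -63 + 7*(-5*(-5) + 2) = -63 + 7*(25 + 2) = -63 + 7*27 = -63 + 189 = 126)
-27082 + (x + Z)*(-(-28 - 1*54)) = -27082 + (126 + 22/5)*(-(-28 - 1*54)) = -27082 + 652*(-(-28 - 54))/5 = -27082 + 652*(-1*(-82))/5 = -27082 + (652/5)*82 = -27082 + 53464/5 = -81946/5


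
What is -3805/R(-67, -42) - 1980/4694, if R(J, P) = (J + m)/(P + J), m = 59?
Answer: -973414435/18776 ≈ -51844.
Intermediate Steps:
R(J, P) = (59 + J)/(J + P) (R(J, P) = (J + 59)/(P + J) = (59 + J)/(J + P))
-3805/R(-67, -42) - 1980/4694 = -3805*(-67 - 42)/(59 - 67) - 1980/4694 = -3805/(-8/(-109)) - 1980*1/4694 = -3805/((-1/109*(-8))) - 990/2347 = -3805/8/109 - 990/2347 = -3805*109/8 - 990/2347 = -414745/8 - 990/2347 = -973414435/18776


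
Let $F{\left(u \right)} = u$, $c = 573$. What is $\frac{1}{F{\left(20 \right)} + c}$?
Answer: $\frac{1}{593} \approx 0.0016863$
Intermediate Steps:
$\frac{1}{F{\left(20 \right)} + c} = \frac{1}{20 + 573} = \frac{1}{593}$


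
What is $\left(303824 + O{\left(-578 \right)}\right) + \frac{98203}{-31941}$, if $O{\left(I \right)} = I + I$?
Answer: $\frac{1381060055}{4563} \approx 3.0267 \cdot 10^{5}$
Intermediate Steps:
$O{\left(I \right)} = 2 I$
$\left(303824 + O{\left(-578 \right)}\right) + \frac{98203}{-31941} = \left(303824 + 2 \left(-578\right)\right) + \frac{98203}{-31941} = \left(303824 - 1156\right) + 98203 \left(- \frac{1}{31941}\right) = 302668 - \frac{14029}{4563} = \frac{1381060055}{4563}$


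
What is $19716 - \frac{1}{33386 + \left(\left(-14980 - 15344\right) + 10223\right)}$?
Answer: $\frac{261927059}{13285} \approx 19716.0$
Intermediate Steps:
$19716 - \frac{1}{33386 + \left(\left(-14980 - 15344\right) + 10223\right)} = 19716 - \frac{1}{33386 + \left(-30324 + 10223\right)} = 19716 - \frac{1}{33386 - 20101} = 19716 - \frac{1}{13285} = \frac{261927059}{13285}$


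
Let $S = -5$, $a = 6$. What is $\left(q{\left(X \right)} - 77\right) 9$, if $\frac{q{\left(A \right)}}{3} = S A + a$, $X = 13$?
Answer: $-2286$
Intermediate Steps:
$q{\left(A \right)} = 18 - 15 A$ ($q{\left(A \right)} = 3 \left(- 5 A + 6\right) = 3 \left(6 - 5 A\right) = 18 - 15 A$)
$\left(q{\left(X \right)} - 77\right) 9 = \left(\left(18 - 195\right) - 77\right) 9 = \left(-177 - 77\right) 9 = \left(-254\right) 9 = -2286$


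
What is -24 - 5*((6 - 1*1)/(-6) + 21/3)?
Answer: -329/6 ≈ -54.833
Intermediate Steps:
-24 - 5*((6 - 1*1)/(-6) + 21/3) = -24 - 5*((6 - 1)*(-⅙) + 21*(⅓)) = -24 - 5*(5*(-⅙) + 7) = -24 - 5*(-⅚ + 7) = -24 - 5*37/6 = -24 - 185/6 = -329/6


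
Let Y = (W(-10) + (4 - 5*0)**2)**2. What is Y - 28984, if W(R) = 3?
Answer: -28623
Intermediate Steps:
Y = 361 (Y = (3 + (4 - 5*0)**2)**2 = (3 + (4 + 0)**2)**2 = (3 + 4**2)**2 = (3 + 16)**2 = 19**2 = 361)
Y - 28984 = 361 - 28984 = -28623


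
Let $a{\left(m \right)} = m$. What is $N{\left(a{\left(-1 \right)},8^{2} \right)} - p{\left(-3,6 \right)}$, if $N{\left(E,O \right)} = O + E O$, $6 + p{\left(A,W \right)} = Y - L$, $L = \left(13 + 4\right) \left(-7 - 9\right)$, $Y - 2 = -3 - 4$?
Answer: $-261$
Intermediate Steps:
$Y = -5$ ($Y = 2 - 7 = -5$)
$L = -272$ ($L = 17 \left(-16\right) = -272$)
$p{\left(A,W \right)} = 261$ ($p{\left(A,W \right)} = -6 - -267 = -6 + \left(-5 + 272\right) = -6 + 267 = 261$)
$N{\left(a{\left(-1 \right)},8^{2} \right)} - p{\left(-3,6 \right)} = 8^{2} \left(1 - 1\right) - 261 = 64 \cdot 0 - 261 = 0 - 261 = -261$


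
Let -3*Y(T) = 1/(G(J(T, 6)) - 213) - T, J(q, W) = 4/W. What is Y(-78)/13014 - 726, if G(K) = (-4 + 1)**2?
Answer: -5782292279/7964568 ≈ -726.00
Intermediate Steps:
G(K) = 9 (G(K) = (-3)**2 = 9)
Y(T) = 1/612 + T/3 (Y(T) = -(1/(9 - 213) - T)/3 = -(1/(-204) - T)/3 = -(-1/204 - T)/3 = 1/612 + T/3)
Y(-78)/13014 - 726 = (1/612 + (1/3)*(-78))/13014 - 726 = (1/612 - 26)*(1/13014) - 726 = -15911/612*1/13014 - 726 = -15911/7964568 - 726 = -5782292279/7964568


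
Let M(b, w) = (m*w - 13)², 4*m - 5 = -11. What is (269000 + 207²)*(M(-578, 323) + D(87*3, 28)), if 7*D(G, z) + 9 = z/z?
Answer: 2161158164407/28 ≈ 7.7184e+10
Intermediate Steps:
D(G, z) = -8/7 (D(G, z) = -9/7 + (z/z)/7 = -9/7 + (⅐)*1 = -9/7 + ⅐ = -8/7)
m = -3/2 (m = 5/4 + (¼)*(-11) = 5/4 - 11/4 = -3/2 ≈ -1.5000)
M(b, w) = (-13 - 3*w/2)² (M(b, w) = (-3*w/2 - 13)² = (-13 - 3*w/2)²)
(269000 + 207²)*(M(-578, 323) + D(87*3, 28)) = (269000 + 207²)*((26 + 3*323)²/4 - 8/7) = (269000 + 42849)*((26 + 969)²/4 - 8/7) = 311849*((¼)*995² - 8/7) = 311849*((¼)*990025 - 8/7) = 311849*(990025/4 - 8/7) = 311849*(6930143/28) = 2161158164407/28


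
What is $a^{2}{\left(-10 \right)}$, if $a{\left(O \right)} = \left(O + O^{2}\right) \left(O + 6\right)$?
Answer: $129600$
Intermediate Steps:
$a{\left(O \right)} = \left(6 + O\right) \left(O + O^{2}\right)$ ($a{\left(O \right)} = \left(O + O^{2}\right) \left(6 + O\right) = \left(6 + O\right) \left(O + O^{2}\right)$)
$a^{2}{\left(-10 \right)} = \left(- 10 \left(6 + \left(-10\right)^{2} + 7 \left(-10\right)\right)\right)^{2} = \left(- 10 \left(6 + 100 - 70\right)\right)^{2} = \left(\left(-10\right) 36\right)^{2} = \left(-360\right)^{2} = 129600$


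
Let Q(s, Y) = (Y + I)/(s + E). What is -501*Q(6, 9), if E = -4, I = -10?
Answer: 501/2 ≈ 250.50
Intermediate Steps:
Q(s, Y) = (-10 + Y)/(-4 + s) (Q(s, Y) = (Y - 10)/(s - 4) = (-10 + Y)/(-4 + s))
-501*Q(6, 9) = -501*(-10 + 9)/(-4 + 6) = -501*(-1)/2 = -501*(-1/2) = 501/2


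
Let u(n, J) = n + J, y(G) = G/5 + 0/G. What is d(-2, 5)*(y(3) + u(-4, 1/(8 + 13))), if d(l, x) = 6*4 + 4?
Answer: -1408/15 ≈ -93.867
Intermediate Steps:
y(G) = G/5 (y(G) = G*(⅕) + 0 = G/5 + 0 = G/5)
u(n, J) = J + n
d(l, x) = 28 (d(l, x) = 24 + 4 = 28)
d(-2, 5)*(y(3) + u(-4, 1/(8 + 13))) = 28*((⅕)*3 + (1/(8 + 13) - 4)) = 28*(⅗ + (1/21 - 4)) = 28*(⅗ - 83/21) = 28*(-352/105) = -1408/15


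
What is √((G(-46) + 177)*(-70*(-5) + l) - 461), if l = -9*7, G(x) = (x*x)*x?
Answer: I*√27885094 ≈ 5280.6*I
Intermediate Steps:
G(x) = x³ (G(x) = x²*x = x³)
l = -63
√((G(-46) + 177)*(-70*(-5) + l) - 461) = √(((-46)³ + 177)*(-70*(-5) - 63) - 461) = √((-97336 + 177)*(350 - 63) - 461) = √(-97159*287 - 461) = √(-27884633 - 461) = √(-27885094) = I*√27885094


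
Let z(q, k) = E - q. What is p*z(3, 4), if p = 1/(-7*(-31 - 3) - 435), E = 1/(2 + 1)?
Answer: 8/591 ≈ 0.013536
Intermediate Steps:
E = ⅓ (E = 1/3 = ⅓ ≈ 0.33333)
z(q, k) = ⅓ - q
p = -1/197 (p = 1/(-7*(-34) - 435) = 1/(238 - 435) = 1/(-197) = -1/197 ≈ -0.0050761)
p*z(3, 4) = -(⅓ - 1*3)/197 = -(⅓ - 3)/197 = -1/197*(-8/3) = 8/591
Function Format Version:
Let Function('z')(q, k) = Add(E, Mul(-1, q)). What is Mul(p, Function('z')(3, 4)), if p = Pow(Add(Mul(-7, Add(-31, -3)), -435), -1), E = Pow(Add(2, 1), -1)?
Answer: Rational(8, 591) ≈ 0.013536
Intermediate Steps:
E = Rational(1, 3) (E = Pow(3, -1) = Rational(1, 3) ≈ 0.33333)
Function('z')(q, k) = Add(Rational(1, 3), Mul(-1, q))
p = Rational(-1, 197) (p = Pow(Add(Mul(-7, -34), -435), -1) = Pow(Add(238, -435), -1) = Pow(-197, -1) = Rational(-1, 197) ≈ -0.0050761)
Mul(p, Function('z')(3, 4)) = Mul(Rational(-1, 197), Add(Rational(1, 3), Mul(-1, 3))) = Mul(Rational(-1, 197), Add(Rational(1, 3), -3)) = Mul(Rational(-1, 197), Rational(-8, 3)) = Rational(8, 591)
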